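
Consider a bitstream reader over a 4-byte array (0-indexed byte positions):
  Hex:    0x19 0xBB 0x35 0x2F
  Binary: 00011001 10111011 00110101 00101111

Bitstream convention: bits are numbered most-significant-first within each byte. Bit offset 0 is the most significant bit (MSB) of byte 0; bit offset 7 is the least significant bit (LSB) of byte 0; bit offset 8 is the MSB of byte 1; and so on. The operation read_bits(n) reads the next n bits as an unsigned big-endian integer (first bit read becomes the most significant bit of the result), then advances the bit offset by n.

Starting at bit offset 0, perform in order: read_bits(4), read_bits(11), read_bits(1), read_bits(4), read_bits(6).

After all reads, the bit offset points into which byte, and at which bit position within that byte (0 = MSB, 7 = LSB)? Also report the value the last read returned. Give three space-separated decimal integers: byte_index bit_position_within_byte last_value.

Read 1: bits[0:4] width=4 -> value=1 (bin 0001); offset now 4 = byte 0 bit 4; 28 bits remain
Read 2: bits[4:15] width=11 -> value=1245 (bin 10011011101); offset now 15 = byte 1 bit 7; 17 bits remain
Read 3: bits[15:16] width=1 -> value=1 (bin 1); offset now 16 = byte 2 bit 0; 16 bits remain
Read 4: bits[16:20] width=4 -> value=3 (bin 0011); offset now 20 = byte 2 bit 4; 12 bits remain
Read 5: bits[20:26] width=6 -> value=20 (bin 010100); offset now 26 = byte 3 bit 2; 6 bits remain

Answer: 3 2 20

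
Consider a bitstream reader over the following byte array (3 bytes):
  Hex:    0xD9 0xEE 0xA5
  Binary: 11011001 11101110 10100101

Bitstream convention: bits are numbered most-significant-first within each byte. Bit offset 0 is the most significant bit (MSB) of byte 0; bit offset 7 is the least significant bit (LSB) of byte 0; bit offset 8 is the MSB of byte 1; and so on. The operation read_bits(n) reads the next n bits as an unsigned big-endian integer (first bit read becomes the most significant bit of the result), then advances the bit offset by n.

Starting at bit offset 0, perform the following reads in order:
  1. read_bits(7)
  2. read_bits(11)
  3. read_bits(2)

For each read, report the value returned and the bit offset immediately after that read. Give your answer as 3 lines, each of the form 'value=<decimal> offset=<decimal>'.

Read 1: bits[0:7] width=7 -> value=108 (bin 1101100); offset now 7 = byte 0 bit 7; 17 bits remain
Read 2: bits[7:18] width=11 -> value=1978 (bin 11110111010); offset now 18 = byte 2 bit 2; 6 bits remain
Read 3: bits[18:20] width=2 -> value=2 (bin 10); offset now 20 = byte 2 bit 4; 4 bits remain

Answer: value=108 offset=7
value=1978 offset=18
value=2 offset=20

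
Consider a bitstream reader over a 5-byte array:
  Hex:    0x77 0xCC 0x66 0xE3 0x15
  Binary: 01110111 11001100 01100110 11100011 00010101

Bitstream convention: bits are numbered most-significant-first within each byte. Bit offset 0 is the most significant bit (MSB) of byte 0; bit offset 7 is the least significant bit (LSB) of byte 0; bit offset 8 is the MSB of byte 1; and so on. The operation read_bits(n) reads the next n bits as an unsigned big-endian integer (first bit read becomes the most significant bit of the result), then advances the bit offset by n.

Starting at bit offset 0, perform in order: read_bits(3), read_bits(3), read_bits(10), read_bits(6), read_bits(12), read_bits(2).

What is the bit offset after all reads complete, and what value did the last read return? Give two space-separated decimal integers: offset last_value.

Answer: 36 1

Derivation:
Read 1: bits[0:3] width=3 -> value=3 (bin 011); offset now 3 = byte 0 bit 3; 37 bits remain
Read 2: bits[3:6] width=3 -> value=5 (bin 101); offset now 6 = byte 0 bit 6; 34 bits remain
Read 3: bits[6:16] width=10 -> value=972 (bin 1111001100); offset now 16 = byte 2 bit 0; 24 bits remain
Read 4: bits[16:22] width=6 -> value=25 (bin 011001); offset now 22 = byte 2 bit 6; 18 bits remain
Read 5: bits[22:34] width=12 -> value=2956 (bin 101110001100); offset now 34 = byte 4 bit 2; 6 bits remain
Read 6: bits[34:36] width=2 -> value=1 (bin 01); offset now 36 = byte 4 bit 4; 4 bits remain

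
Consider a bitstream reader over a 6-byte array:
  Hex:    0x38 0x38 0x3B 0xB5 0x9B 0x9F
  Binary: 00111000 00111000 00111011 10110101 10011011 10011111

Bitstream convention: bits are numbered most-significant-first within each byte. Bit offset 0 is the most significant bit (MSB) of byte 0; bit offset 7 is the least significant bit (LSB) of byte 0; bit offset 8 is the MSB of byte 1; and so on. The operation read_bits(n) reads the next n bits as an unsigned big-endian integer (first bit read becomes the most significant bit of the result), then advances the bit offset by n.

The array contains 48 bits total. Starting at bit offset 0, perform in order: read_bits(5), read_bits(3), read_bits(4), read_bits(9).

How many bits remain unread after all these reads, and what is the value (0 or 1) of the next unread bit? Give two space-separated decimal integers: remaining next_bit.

Answer: 27 0

Derivation:
Read 1: bits[0:5] width=5 -> value=7 (bin 00111); offset now 5 = byte 0 bit 5; 43 bits remain
Read 2: bits[5:8] width=3 -> value=0 (bin 000); offset now 8 = byte 1 bit 0; 40 bits remain
Read 3: bits[8:12] width=4 -> value=3 (bin 0011); offset now 12 = byte 1 bit 4; 36 bits remain
Read 4: bits[12:21] width=9 -> value=263 (bin 100000111); offset now 21 = byte 2 bit 5; 27 bits remain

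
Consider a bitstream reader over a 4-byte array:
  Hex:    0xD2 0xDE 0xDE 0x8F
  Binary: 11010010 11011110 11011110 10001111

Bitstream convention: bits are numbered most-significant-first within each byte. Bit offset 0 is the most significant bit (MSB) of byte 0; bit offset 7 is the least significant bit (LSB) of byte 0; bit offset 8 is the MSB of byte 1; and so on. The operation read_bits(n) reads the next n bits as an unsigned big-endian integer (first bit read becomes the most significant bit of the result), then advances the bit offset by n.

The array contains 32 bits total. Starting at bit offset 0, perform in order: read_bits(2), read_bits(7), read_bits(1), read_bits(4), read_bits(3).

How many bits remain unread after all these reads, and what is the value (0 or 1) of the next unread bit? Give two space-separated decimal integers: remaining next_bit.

Read 1: bits[0:2] width=2 -> value=3 (bin 11); offset now 2 = byte 0 bit 2; 30 bits remain
Read 2: bits[2:9] width=7 -> value=37 (bin 0100101); offset now 9 = byte 1 bit 1; 23 bits remain
Read 3: bits[9:10] width=1 -> value=1 (bin 1); offset now 10 = byte 1 bit 2; 22 bits remain
Read 4: bits[10:14] width=4 -> value=7 (bin 0111); offset now 14 = byte 1 bit 6; 18 bits remain
Read 5: bits[14:17] width=3 -> value=5 (bin 101); offset now 17 = byte 2 bit 1; 15 bits remain

Answer: 15 1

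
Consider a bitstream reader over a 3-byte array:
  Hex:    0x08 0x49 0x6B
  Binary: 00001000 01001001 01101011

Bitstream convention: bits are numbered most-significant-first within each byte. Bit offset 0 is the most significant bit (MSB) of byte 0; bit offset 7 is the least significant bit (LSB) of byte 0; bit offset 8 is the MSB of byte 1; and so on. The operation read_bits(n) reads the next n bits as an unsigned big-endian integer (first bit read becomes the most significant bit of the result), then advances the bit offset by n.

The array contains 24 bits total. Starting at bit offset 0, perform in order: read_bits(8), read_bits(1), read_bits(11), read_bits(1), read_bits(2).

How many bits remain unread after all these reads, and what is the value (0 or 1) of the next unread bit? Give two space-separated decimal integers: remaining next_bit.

Answer: 1 1

Derivation:
Read 1: bits[0:8] width=8 -> value=8 (bin 00001000); offset now 8 = byte 1 bit 0; 16 bits remain
Read 2: bits[8:9] width=1 -> value=0 (bin 0); offset now 9 = byte 1 bit 1; 15 bits remain
Read 3: bits[9:20] width=11 -> value=1174 (bin 10010010110); offset now 20 = byte 2 bit 4; 4 bits remain
Read 4: bits[20:21] width=1 -> value=1 (bin 1); offset now 21 = byte 2 bit 5; 3 bits remain
Read 5: bits[21:23] width=2 -> value=1 (bin 01); offset now 23 = byte 2 bit 7; 1 bits remain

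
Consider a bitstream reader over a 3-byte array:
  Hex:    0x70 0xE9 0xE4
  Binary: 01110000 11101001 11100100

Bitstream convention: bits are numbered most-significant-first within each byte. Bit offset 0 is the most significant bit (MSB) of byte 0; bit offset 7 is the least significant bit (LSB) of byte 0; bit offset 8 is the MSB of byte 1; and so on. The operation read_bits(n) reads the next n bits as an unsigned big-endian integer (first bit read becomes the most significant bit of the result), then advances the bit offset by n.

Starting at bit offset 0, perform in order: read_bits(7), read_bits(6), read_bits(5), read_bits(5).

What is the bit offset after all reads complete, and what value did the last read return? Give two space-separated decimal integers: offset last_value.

Read 1: bits[0:7] width=7 -> value=56 (bin 0111000); offset now 7 = byte 0 bit 7; 17 bits remain
Read 2: bits[7:13] width=6 -> value=29 (bin 011101); offset now 13 = byte 1 bit 5; 11 bits remain
Read 3: bits[13:18] width=5 -> value=7 (bin 00111); offset now 18 = byte 2 bit 2; 6 bits remain
Read 4: bits[18:23] width=5 -> value=18 (bin 10010); offset now 23 = byte 2 bit 7; 1 bits remain

Answer: 23 18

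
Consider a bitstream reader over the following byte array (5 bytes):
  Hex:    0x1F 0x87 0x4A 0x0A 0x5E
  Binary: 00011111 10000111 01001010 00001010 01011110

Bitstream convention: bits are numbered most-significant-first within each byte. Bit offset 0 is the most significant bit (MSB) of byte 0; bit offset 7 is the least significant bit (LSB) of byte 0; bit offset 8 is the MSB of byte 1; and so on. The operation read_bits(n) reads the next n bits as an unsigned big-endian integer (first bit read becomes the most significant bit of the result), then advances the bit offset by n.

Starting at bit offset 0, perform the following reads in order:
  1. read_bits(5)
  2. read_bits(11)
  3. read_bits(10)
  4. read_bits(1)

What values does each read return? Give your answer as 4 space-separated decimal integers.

Read 1: bits[0:5] width=5 -> value=3 (bin 00011); offset now 5 = byte 0 bit 5; 35 bits remain
Read 2: bits[5:16] width=11 -> value=1927 (bin 11110000111); offset now 16 = byte 2 bit 0; 24 bits remain
Read 3: bits[16:26] width=10 -> value=296 (bin 0100101000); offset now 26 = byte 3 bit 2; 14 bits remain
Read 4: bits[26:27] width=1 -> value=0 (bin 0); offset now 27 = byte 3 bit 3; 13 bits remain

Answer: 3 1927 296 0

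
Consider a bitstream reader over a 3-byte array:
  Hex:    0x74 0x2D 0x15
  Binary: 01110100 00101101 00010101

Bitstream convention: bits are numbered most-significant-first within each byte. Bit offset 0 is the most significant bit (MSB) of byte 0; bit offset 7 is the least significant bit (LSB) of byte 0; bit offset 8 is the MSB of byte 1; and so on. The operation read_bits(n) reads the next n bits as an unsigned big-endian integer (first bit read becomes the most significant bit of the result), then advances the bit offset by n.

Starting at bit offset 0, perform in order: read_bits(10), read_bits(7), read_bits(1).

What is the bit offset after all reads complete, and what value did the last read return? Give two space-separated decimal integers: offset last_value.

Answer: 18 0

Derivation:
Read 1: bits[0:10] width=10 -> value=464 (bin 0111010000); offset now 10 = byte 1 bit 2; 14 bits remain
Read 2: bits[10:17] width=7 -> value=90 (bin 1011010); offset now 17 = byte 2 bit 1; 7 bits remain
Read 3: bits[17:18] width=1 -> value=0 (bin 0); offset now 18 = byte 2 bit 2; 6 bits remain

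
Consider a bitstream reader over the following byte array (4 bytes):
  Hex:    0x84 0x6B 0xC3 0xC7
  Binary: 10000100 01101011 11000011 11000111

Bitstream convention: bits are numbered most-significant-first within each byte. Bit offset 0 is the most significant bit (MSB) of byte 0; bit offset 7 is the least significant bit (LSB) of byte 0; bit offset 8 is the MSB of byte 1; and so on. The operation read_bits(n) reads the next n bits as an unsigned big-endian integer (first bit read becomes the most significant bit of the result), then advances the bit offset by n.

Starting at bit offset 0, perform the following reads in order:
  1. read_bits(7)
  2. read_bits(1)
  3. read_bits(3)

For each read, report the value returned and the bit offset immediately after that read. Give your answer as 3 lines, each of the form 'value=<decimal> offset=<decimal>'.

Read 1: bits[0:7] width=7 -> value=66 (bin 1000010); offset now 7 = byte 0 bit 7; 25 bits remain
Read 2: bits[7:8] width=1 -> value=0 (bin 0); offset now 8 = byte 1 bit 0; 24 bits remain
Read 3: bits[8:11] width=3 -> value=3 (bin 011); offset now 11 = byte 1 bit 3; 21 bits remain

Answer: value=66 offset=7
value=0 offset=8
value=3 offset=11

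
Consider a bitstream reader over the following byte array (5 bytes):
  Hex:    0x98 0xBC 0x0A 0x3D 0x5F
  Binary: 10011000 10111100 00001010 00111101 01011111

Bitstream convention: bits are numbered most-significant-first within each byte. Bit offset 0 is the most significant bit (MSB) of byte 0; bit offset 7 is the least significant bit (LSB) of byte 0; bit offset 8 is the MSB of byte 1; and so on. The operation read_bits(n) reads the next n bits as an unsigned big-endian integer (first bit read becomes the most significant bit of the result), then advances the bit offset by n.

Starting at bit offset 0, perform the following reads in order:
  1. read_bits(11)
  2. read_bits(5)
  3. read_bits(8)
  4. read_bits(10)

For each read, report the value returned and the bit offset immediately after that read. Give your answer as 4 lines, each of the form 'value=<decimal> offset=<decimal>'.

Answer: value=1221 offset=11
value=28 offset=16
value=10 offset=24
value=245 offset=34

Derivation:
Read 1: bits[0:11] width=11 -> value=1221 (bin 10011000101); offset now 11 = byte 1 bit 3; 29 bits remain
Read 2: bits[11:16] width=5 -> value=28 (bin 11100); offset now 16 = byte 2 bit 0; 24 bits remain
Read 3: bits[16:24] width=8 -> value=10 (bin 00001010); offset now 24 = byte 3 bit 0; 16 bits remain
Read 4: bits[24:34] width=10 -> value=245 (bin 0011110101); offset now 34 = byte 4 bit 2; 6 bits remain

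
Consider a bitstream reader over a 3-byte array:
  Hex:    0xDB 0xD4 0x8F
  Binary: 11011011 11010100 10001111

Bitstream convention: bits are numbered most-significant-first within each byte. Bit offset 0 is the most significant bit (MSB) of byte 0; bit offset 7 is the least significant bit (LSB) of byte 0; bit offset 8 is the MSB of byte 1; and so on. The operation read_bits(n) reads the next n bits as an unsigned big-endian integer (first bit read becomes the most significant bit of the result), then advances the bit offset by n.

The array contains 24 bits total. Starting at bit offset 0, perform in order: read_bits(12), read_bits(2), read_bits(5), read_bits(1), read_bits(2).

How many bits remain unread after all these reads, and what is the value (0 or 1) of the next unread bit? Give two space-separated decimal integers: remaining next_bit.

Read 1: bits[0:12] width=12 -> value=3517 (bin 110110111101); offset now 12 = byte 1 bit 4; 12 bits remain
Read 2: bits[12:14] width=2 -> value=1 (bin 01); offset now 14 = byte 1 bit 6; 10 bits remain
Read 3: bits[14:19] width=5 -> value=4 (bin 00100); offset now 19 = byte 2 bit 3; 5 bits remain
Read 4: bits[19:20] width=1 -> value=0 (bin 0); offset now 20 = byte 2 bit 4; 4 bits remain
Read 5: bits[20:22] width=2 -> value=3 (bin 11); offset now 22 = byte 2 bit 6; 2 bits remain

Answer: 2 1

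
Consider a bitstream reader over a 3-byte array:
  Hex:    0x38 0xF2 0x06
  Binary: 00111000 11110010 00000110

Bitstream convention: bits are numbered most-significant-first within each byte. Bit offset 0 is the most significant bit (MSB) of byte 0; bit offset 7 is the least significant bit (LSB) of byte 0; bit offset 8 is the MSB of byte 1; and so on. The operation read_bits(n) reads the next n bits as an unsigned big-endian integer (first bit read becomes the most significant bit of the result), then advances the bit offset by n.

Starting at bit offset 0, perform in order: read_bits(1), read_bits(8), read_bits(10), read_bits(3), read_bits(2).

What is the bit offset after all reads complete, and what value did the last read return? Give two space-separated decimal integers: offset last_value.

Read 1: bits[0:1] width=1 -> value=0 (bin 0); offset now 1 = byte 0 bit 1; 23 bits remain
Read 2: bits[1:9] width=8 -> value=113 (bin 01110001); offset now 9 = byte 1 bit 1; 15 bits remain
Read 3: bits[9:19] width=10 -> value=912 (bin 1110010000); offset now 19 = byte 2 bit 3; 5 bits remain
Read 4: bits[19:22] width=3 -> value=1 (bin 001); offset now 22 = byte 2 bit 6; 2 bits remain
Read 5: bits[22:24] width=2 -> value=2 (bin 10); offset now 24 = byte 3 bit 0; 0 bits remain

Answer: 24 2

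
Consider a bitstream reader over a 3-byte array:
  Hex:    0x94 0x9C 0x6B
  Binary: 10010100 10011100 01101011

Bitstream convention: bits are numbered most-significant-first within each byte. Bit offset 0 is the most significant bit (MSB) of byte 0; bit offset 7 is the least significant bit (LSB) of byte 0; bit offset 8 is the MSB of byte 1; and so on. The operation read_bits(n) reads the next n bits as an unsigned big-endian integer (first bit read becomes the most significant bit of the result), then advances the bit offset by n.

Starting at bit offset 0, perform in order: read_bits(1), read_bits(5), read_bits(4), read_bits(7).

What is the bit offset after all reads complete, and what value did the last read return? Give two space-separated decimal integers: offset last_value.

Read 1: bits[0:1] width=1 -> value=1 (bin 1); offset now 1 = byte 0 bit 1; 23 bits remain
Read 2: bits[1:6] width=5 -> value=5 (bin 00101); offset now 6 = byte 0 bit 6; 18 bits remain
Read 3: bits[6:10] width=4 -> value=2 (bin 0010); offset now 10 = byte 1 bit 2; 14 bits remain
Read 4: bits[10:17] width=7 -> value=56 (bin 0111000); offset now 17 = byte 2 bit 1; 7 bits remain

Answer: 17 56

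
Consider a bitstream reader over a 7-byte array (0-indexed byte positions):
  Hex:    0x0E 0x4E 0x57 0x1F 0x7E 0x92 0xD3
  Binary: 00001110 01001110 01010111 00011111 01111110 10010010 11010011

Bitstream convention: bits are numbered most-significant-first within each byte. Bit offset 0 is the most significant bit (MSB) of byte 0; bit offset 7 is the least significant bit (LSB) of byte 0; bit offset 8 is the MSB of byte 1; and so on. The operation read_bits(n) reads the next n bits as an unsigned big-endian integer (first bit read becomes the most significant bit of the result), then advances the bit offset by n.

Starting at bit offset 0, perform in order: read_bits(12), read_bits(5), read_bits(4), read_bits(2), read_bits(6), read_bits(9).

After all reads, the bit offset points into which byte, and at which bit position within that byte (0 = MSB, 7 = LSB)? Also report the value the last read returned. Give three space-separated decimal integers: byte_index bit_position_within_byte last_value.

Answer: 4 6 479

Derivation:
Read 1: bits[0:12] width=12 -> value=228 (bin 000011100100); offset now 12 = byte 1 bit 4; 44 bits remain
Read 2: bits[12:17] width=5 -> value=28 (bin 11100); offset now 17 = byte 2 bit 1; 39 bits remain
Read 3: bits[17:21] width=4 -> value=10 (bin 1010); offset now 21 = byte 2 bit 5; 35 bits remain
Read 4: bits[21:23] width=2 -> value=3 (bin 11); offset now 23 = byte 2 bit 7; 33 bits remain
Read 5: bits[23:29] width=6 -> value=35 (bin 100011); offset now 29 = byte 3 bit 5; 27 bits remain
Read 6: bits[29:38] width=9 -> value=479 (bin 111011111); offset now 38 = byte 4 bit 6; 18 bits remain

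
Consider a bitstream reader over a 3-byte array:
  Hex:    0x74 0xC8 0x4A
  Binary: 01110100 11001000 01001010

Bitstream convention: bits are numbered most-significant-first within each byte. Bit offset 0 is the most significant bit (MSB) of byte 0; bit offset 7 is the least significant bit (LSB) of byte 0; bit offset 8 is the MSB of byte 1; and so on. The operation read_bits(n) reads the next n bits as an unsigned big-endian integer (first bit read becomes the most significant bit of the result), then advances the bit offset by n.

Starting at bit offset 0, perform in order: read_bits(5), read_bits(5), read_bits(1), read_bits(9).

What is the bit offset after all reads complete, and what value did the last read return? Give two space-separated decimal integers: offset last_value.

Answer: 20 132

Derivation:
Read 1: bits[0:5] width=5 -> value=14 (bin 01110); offset now 5 = byte 0 bit 5; 19 bits remain
Read 2: bits[5:10] width=5 -> value=19 (bin 10011); offset now 10 = byte 1 bit 2; 14 bits remain
Read 3: bits[10:11] width=1 -> value=0 (bin 0); offset now 11 = byte 1 bit 3; 13 bits remain
Read 4: bits[11:20] width=9 -> value=132 (bin 010000100); offset now 20 = byte 2 bit 4; 4 bits remain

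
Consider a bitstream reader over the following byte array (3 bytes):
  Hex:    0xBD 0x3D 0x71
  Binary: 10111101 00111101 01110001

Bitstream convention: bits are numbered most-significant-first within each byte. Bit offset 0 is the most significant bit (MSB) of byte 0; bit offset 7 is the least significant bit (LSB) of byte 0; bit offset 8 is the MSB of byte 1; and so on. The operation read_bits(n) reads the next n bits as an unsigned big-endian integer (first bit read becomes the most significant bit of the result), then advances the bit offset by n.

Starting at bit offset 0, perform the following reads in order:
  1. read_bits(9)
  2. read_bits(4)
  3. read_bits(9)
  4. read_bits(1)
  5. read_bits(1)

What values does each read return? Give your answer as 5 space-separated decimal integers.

Answer: 378 7 348 0 1

Derivation:
Read 1: bits[0:9] width=9 -> value=378 (bin 101111010); offset now 9 = byte 1 bit 1; 15 bits remain
Read 2: bits[9:13] width=4 -> value=7 (bin 0111); offset now 13 = byte 1 bit 5; 11 bits remain
Read 3: bits[13:22] width=9 -> value=348 (bin 101011100); offset now 22 = byte 2 bit 6; 2 bits remain
Read 4: bits[22:23] width=1 -> value=0 (bin 0); offset now 23 = byte 2 bit 7; 1 bits remain
Read 5: bits[23:24] width=1 -> value=1 (bin 1); offset now 24 = byte 3 bit 0; 0 bits remain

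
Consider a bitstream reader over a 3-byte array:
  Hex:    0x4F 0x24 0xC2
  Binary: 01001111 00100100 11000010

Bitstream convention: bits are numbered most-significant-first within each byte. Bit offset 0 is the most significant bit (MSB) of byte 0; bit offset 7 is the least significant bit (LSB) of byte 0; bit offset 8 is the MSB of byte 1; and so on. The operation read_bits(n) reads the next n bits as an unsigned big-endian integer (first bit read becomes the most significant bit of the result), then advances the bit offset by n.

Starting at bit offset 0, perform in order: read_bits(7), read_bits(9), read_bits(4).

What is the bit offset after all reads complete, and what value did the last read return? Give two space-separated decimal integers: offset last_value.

Read 1: bits[0:7] width=7 -> value=39 (bin 0100111); offset now 7 = byte 0 bit 7; 17 bits remain
Read 2: bits[7:16] width=9 -> value=292 (bin 100100100); offset now 16 = byte 2 bit 0; 8 bits remain
Read 3: bits[16:20] width=4 -> value=12 (bin 1100); offset now 20 = byte 2 bit 4; 4 bits remain

Answer: 20 12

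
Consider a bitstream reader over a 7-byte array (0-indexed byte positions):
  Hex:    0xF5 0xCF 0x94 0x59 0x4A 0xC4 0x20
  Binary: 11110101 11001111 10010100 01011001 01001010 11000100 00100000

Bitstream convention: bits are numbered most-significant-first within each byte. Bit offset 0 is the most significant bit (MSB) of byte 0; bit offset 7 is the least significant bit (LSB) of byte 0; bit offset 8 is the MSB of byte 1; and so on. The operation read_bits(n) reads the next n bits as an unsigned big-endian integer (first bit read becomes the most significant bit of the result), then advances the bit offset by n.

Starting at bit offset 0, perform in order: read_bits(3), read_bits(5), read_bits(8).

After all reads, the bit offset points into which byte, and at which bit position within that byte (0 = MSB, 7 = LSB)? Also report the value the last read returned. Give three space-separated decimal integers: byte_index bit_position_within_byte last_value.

Answer: 2 0 207

Derivation:
Read 1: bits[0:3] width=3 -> value=7 (bin 111); offset now 3 = byte 0 bit 3; 53 bits remain
Read 2: bits[3:8] width=5 -> value=21 (bin 10101); offset now 8 = byte 1 bit 0; 48 bits remain
Read 3: bits[8:16] width=8 -> value=207 (bin 11001111); offset now 16 = byte 2 bit 0; 40 bits remain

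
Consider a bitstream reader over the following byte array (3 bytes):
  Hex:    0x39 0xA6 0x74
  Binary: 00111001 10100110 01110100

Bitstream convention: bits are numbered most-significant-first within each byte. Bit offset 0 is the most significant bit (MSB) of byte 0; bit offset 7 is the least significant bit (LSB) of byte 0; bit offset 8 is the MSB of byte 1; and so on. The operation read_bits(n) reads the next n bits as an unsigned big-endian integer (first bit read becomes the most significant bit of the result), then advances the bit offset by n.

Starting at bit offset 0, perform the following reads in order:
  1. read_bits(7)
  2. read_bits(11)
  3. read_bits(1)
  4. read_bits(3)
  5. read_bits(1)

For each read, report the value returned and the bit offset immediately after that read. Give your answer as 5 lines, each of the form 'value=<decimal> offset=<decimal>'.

Read 1: bits[0:7] width=7 -> value=28 (bin 0011100); offset now 7 = byte 0 bit 7; 17 bits remain
Read 2: bits[7:18] width=11 -> value=1689 (bin 11010011001); offset now 18 = byte 2 bit 2; 6 bits remain
Read 3: bits[18:19] width=1 -> value=1 (bin 1); offset now 19 = byte 2 bit 3; 5 bits remain
Read 4: bits[19:22] width=3 -> value=5 (bin 101); offset now 22 = byte 2 bit 6; 2 bits remain
Read 5: bits[22:23] width=1 -> value=0 (bin 0); offset now 23 = byte 2 bit 7; 1 bits remain

Answer: value=28 offset=7
value=1689 offset=18
value=1 offset=19
value=5 offset=22
value=0 offset=23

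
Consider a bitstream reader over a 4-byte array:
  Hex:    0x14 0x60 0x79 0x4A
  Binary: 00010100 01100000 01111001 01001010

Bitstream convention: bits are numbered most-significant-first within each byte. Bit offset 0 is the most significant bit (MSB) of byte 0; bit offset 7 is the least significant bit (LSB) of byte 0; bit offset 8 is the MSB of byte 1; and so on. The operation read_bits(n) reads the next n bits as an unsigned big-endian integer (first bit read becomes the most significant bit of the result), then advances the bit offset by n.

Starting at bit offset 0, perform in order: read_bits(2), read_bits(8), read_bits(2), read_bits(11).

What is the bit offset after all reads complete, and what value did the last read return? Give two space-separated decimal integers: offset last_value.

Answer: 23 60

Derivation:
Read 1: bits[0:2] width=2 -> value=0 (bin 00); offset now 2 = byte 0 bit 2; 30 bits remain
Read 2: bits[2:10] width=8 -> value=81 (bin 01010001); offset now 10 = byte 1 bit 2; 22 bits remain
Read 3: bits[10:12] width=2 -> value=2 (bin 10); offset now 12 = byte 1 bit 4; 20 bits remain
Read 4: bits[12:23] width=11 -> value=60 (bin 00000111100); offset now 23 = byte 2 bit 7; 9 bits remain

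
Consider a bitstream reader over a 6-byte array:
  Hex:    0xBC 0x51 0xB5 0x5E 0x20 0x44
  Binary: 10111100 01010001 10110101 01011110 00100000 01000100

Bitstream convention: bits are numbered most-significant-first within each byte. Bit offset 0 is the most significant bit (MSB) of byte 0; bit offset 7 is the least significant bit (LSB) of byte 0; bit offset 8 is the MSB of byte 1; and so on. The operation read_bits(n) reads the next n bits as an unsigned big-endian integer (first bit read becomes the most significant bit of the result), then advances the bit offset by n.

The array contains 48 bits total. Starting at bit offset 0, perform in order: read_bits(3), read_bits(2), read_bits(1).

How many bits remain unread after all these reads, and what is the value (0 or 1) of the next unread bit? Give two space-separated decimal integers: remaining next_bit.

Answer: 42 0

Derivation:
Read 1: bits[0:3] width=3 -> value=5 (bin 101); offset now 3 = byte 0 bit 3; 45 bits remain
Read 2: bits[3:5] width=2 -> value=3 (bin 11); offset now 5 = byte 0 bit 5; 43 bits remain
Read 3: bits[5:6] width=1 -> value=1 (bin 1); offset now 6 = byte 0 bit 6; 42 bits remain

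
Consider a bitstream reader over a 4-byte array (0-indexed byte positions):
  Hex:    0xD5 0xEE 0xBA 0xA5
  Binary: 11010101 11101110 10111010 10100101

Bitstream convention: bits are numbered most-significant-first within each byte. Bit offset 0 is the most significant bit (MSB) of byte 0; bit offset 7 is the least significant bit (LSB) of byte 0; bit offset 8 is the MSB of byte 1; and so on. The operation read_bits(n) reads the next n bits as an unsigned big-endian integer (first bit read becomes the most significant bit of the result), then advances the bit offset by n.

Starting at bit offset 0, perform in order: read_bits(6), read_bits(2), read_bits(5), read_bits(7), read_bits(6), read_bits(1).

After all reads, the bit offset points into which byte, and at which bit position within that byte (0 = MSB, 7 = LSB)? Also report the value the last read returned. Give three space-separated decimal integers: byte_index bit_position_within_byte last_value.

Read 1: bits[0:6] width=6 -> value=53 (bin 110101); offset now 6 = byte 0 bit 6; 26 bits remain
Read 2: bits[6:8] width=2 -> value=1 (bin 01); offset now 8 = byte 1 bit 0; 24 bits remain
Read 3: bits[8:13] width=5 -> value=29 (bin 11101); offset now 13 = byte 1 bit 5; 19 bits remain
Read 4: bits[13:20] width=7 -> value=107 (bin 1101011); offset now 20 = byte 2 bit 4; 12 bits remain
Read 5: bits[20:26] width=6 -> value=42 (bin 101010); offset now 26 = byte 3 bit 2; 6 bits remain
Read 6: bits[26:27] width=1 -> value=1 (bin 1); offset now 27 = byte 3 bit 3; 5 bits remain

Answer: 3 3 1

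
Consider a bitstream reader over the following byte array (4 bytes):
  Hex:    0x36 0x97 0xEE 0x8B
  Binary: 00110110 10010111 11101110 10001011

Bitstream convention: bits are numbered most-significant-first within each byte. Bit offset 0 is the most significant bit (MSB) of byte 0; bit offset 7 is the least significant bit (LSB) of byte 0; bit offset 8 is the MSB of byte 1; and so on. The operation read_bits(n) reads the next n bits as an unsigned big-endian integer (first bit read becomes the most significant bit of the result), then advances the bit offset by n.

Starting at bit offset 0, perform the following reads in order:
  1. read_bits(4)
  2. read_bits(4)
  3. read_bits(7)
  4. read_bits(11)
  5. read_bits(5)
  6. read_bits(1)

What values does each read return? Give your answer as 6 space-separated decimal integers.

Read 1: bits[0:4] width=4 -> value=3 (bin 0011); offset now 4 = byte 0 bit 4; 28 bits remain
Read 2: bits[4:8] width=4 -> value=6 (bin 0110); offset now 8 = byte 1 bit 0; 24 bits remain
Read 3: bits[8:15] width=7 -> value=75 (bin 1001011); offset now 15 = byte 1 bit 7; 17 bits remain
Read 4: bits[15:26] width=11 -> value=1978 (bin 11110111010); offset now 26 = byte 3 bit 2; 6 bits remain
Read 5: bits[26:31] width=5 -> value=5 (bin 00101); offset now 31 = byte 3 bit 7; 1 bits remain
Read 6: bits[31:32] width=1 -> value=1 (bin 1); offset now 32 = byte 4 bit 0; 0 bits remain

Answer: 3 6 75 1978 5 1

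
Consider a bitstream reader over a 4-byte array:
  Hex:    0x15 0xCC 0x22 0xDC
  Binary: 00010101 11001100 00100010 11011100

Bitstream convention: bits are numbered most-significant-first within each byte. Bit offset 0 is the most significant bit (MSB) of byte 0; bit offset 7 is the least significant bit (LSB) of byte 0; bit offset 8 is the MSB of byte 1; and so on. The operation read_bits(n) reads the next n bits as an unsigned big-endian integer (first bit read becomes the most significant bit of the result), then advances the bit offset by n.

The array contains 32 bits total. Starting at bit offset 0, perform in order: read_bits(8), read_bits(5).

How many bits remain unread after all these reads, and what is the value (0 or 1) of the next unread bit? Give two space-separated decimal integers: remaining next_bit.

Read 1: bits[0:8] width=8 -> value=21 (bin 00010101); offset now 8 = byte 1 bit 0; 24 bits remain
Read 2: bits[8:13] width=5 -> value=25 (bin 11001); offset now 13 = byte 1 bit 5; 19 bits remain

Answer: 19 1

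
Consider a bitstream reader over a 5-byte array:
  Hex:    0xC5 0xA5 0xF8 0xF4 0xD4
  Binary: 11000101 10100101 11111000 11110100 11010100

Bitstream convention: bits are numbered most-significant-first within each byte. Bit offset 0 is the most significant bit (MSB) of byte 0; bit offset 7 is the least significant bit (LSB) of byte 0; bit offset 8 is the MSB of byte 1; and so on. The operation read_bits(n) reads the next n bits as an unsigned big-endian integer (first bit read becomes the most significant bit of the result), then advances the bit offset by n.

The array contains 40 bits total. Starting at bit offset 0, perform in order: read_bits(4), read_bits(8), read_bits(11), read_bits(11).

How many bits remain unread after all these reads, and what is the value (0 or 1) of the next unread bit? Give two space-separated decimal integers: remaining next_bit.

Read 1: bits[0:4] width=4 -> value=12 (bin 1100); offset now 4 = byte 0 bit 4; 36 bits remain
Read 2: bits[4:12] width=8 -> value=90 (bin 01011010); offset now 12 = byte 1 bit 4; 28 bits remain
Read 3: bits[12:23] width=11 -> value=764 (bin 01011111100); offset now 23 = byte 2 bit 7; 17 bits remain
Read 4: bits[23:34] width=11 -> value=979 (bin 01111010011); offset now 34 = byte 4 bit 2; 6 bits remain

Answer: 6 0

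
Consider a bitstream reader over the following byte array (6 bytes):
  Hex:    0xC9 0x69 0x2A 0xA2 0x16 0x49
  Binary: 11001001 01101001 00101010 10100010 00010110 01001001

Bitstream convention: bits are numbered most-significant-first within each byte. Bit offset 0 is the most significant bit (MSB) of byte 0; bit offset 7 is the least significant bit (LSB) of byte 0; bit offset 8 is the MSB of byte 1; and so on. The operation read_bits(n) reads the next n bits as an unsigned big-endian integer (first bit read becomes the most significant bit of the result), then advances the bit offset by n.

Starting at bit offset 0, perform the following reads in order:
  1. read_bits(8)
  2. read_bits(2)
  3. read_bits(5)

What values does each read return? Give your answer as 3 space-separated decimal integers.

Answer: 201 1 20

Derivation:
Read 1: bits[0:8] width=8 -> value=201 (bin 11001001); offset now 8 = byte 1 bit 0; 40 bits remain
Read 2: bits[8:10] width=2 -> value=1 (bin 01); offset now 10 = byte 1 bit 2; 38 bits remain
Read 3: bits[10:15] width=5 -> value=20 (bin 10100); offset now 15 = byte 1 bit 7; 33 bits remain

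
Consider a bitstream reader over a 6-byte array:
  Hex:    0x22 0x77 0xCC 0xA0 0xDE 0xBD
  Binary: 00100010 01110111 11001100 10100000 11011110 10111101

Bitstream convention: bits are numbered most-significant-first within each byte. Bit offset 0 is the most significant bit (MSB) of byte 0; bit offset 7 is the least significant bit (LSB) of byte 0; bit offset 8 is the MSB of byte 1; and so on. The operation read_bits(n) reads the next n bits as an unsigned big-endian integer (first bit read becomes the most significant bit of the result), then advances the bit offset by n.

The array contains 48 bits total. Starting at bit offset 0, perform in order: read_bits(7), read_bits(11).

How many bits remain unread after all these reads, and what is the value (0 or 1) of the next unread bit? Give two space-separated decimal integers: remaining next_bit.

Answer: 30 0

Derivation:
Read 1: bits[0:7] width=7 -> value=17 (bin 0010001); offset now 7 = byte 0 bit 7; 41 bits remain
Read 2: bits[7:18] width=11 -> value=479 (bin 00111011111); offset now 18 = byte 2 bit 2; 30 bits remain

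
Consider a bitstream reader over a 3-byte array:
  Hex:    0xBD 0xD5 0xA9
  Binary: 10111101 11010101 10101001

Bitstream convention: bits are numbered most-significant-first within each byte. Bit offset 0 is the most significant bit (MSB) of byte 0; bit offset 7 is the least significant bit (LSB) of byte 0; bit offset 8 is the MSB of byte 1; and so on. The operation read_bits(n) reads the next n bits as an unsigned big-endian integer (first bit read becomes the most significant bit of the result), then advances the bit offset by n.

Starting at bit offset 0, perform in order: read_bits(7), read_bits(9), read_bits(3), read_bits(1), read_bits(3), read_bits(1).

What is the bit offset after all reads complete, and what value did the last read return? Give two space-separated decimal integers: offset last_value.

Answer: 24 1

Derivation:
Read 1: bits[0:7] width=7 -> value=94 (bin 1011110); offset now 7 = byte 0 bit 7; 17 bits remain
Read 2: bits[7:16] width=9 -> value=469 (bin 111010101); offset now 16 = byte 2 bit 0; 8 bits remain
Read 3: bits[16:19] width=3 -> value=5 (bin 101); offset now 19 = byte 2 bit 3; 5 bits remain
Read 4: bits[19:20] width=1 -> value=0 (bin 0); offset now 20 = byte 2 bit 4; 4 bits remain
Read 5: bits[20:23] width=3 -> value=4 (bin 100); offset now 23 = byte 2 bit 7; 1 bits remain
Read 6: bits[23:24] width=1 -> value=1 (bin 1); offset now 24 = byte 3 bit 0; 0 bits remain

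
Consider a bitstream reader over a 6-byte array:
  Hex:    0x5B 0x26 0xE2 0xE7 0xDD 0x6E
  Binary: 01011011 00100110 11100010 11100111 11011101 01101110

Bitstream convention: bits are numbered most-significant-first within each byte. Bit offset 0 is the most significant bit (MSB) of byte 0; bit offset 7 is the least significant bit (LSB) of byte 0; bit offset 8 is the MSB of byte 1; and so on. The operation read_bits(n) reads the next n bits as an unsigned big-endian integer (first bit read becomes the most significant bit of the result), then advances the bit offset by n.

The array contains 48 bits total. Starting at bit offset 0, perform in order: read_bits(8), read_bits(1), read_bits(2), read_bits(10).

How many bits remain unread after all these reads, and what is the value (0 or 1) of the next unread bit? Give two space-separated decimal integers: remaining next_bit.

Read 1: bits[0:8] width=8 -> value=91 (bin 01011011); offset now 8 = byte 1 bit 0; 40 bits remain
Read 2: bits[8:9] width=1 -> value=0 (bin 0); offset now 9 = byte 1 bit 1; 39 bits remain
Read 3: bits[9:11] width=2 -> value=1 (bin 01); offset now 11 = byte 1 bit 3; 37 bits remain
Read 4: bits[11:21] width=10 -> value=220 (bin 0011011100); offset now 21 = byte 2 bit 5; 27 bits remain

Answer: 27 0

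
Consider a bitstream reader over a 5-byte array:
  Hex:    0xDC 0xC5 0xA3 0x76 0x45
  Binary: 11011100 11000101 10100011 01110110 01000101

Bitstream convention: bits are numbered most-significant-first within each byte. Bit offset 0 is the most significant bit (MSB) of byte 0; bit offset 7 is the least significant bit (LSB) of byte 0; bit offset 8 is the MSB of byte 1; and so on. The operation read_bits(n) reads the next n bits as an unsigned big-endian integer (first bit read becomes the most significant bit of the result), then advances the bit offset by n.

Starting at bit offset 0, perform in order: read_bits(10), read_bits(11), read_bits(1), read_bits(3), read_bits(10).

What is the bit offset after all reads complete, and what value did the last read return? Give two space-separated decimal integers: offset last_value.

Read 1: bits[0:10] width=10 -> value=883 (bin 1101110011); offset now 10 = byte 1 bit 2; 30 bits remain
Read 2: bits[10:21] width=11 -> value=180 (bin 00010110100); offset now 21 = byte 2 bit 5; 19 bits remain
Read 3: bits[21:22] width=1 -> value=0 (bin 0); offset now 22 = byte 2 bit 6; 18 bits remain
Read 4: bits[22:25] width=3 -> value=6 (bin 110); offset now 25 = byte 3 bit 1; 15 bits remain
Read 5: bits[25:35] width=10 -> value=946 (bin 1110110010); offset now 35 = byte 4 bit 3; 5 bits remain

Answer: 35 946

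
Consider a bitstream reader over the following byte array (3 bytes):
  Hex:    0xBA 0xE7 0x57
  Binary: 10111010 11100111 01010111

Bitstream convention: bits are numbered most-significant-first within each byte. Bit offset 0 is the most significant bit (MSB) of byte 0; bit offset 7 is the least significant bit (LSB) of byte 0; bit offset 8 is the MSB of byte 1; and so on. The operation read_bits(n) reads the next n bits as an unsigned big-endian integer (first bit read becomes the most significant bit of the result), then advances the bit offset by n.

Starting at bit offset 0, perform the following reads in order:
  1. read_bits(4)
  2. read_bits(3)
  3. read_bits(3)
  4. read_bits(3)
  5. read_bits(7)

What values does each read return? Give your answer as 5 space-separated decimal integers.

Read 1: bits[0:4] width=4 -> value=11 (bin 1011); offset now 4 = byte 0 bit 4; 20 bits remain
Read 2: bits[4:7] width=3 -> value=5 (bin 101); offset now 7 = byte 0 bit 7; 17 bits remain
Read 3: bits[7:10] width=3 -> value=3 (bin 011); offset now 10 = byte 1 bit 2; 14 bits remain
Read 4: bits[10:13] width=3 -> value=4 (bin 100); offset now 13 = byte 1 bit 5; 11 bits remain
Read 5: bits[13:20] width=7 -> value=117 (bin 1110101); offset now 20 = byte 2 bit 4; 4 bits remain

Answer: 11 5 3 4 117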